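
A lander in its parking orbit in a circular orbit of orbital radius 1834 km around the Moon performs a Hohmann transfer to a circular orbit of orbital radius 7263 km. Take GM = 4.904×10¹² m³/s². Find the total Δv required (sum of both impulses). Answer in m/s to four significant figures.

r₁ = 1834 km = 1.834×10⁶ m.
r₂ = 7263 km = 7.263×10⁶ m.
Transfer ellipse a_t = (r₁ + r₂)/2 = 4.548×10⁶ m.
At r₁: circular v_c1 = √(μ/r₁) = 1635 m/s; transfer-perilune v_p = √[μ(2/r₁ − 1/a_t)] = 2066 m/s.
Δv₁ = v_p − v_c1 = 431.1 m/s.
At r₂: circular v_c2 = √(μ/r₂) = 821.7 m/s; transfer-apolune v_a = √[μ(2/r₂ − 1/a_t)] = 521.8 m/s.
Δv₂ = v_c2 − v_a = 299.9 m/s.
Total Δv = Δv₁ + Δv₂ = 731.0 m/s.

Δv_total ≈ 731.0 m/s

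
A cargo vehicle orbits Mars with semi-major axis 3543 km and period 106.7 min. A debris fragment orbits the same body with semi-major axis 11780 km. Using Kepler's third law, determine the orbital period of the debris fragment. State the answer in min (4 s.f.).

T₂ ≈ 646.9 min

Kepler's third law: T² ∝ a³, so T₂ = T₁ (a₂/a₁)^(3/2).
a₂/a₁ = 3.325, (a₂/a₁)^(3/2) = 6.063.
T₂ = 106.7 × 6.063 = 646.9 min.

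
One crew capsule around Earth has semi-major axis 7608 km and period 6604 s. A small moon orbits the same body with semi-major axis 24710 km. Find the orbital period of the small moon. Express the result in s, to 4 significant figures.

Kepler's third law: T² ∝ a³, so T₂ = T₁ (a₂/a₁)^(3/2).
a₂/a₁ = 3.248, (a₂/a₁)^(3/2) = 5.853.
T₂ = 6604 × 5.853 = 38660 s.

T₂ ≈ 38660 s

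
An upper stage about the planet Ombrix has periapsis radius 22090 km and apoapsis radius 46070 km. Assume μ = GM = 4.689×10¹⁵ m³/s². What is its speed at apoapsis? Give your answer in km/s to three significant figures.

v ≈ 8.12 km/s

Semi-major axis a = (r_p + r_a)/2 = 34080 km = 3.408×10⁷ m.
Vis-viva: v² = μ(2/r − 1/a) = 4.689×10¹⁵ × (4.341×10⁻⁸ − 2.934×10⁻⁸) = 6.597×10⁷ m²/s².
v = 8122 m/s = 8.122 km/s.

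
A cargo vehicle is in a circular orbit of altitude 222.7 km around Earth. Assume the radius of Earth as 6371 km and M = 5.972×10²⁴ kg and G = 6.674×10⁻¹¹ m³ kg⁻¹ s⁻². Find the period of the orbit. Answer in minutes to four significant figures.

T ≈ 88.81 minutes

μ = GM = 6.674×10⁻¹¹ × 5.972×10²⁴ = 3.986×10¹⁴ m³/s².
r = 6371 + 222.7 = 6593.7 km = 6.5937×10⁶ m.
Kepler's third law: T = 2π√(r³/μ) = 2π√((6.594×10⁶)³ / 3.986×10¹⁴).
r³/μ = 7.193×10⁵ s², so T = 2π × 8.481×10² = 5.329×10³ s.
Converting: 5.329×10³ s ÷ 60.00 = 88.81 minutes.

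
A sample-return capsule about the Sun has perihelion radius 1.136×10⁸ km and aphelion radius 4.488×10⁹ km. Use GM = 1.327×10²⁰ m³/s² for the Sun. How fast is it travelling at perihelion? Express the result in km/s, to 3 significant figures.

Semi-major axis a = (r_p + r_a)/2 = 2.3008×10⁹ km = 2.301×10¹² m.
Vis-viva: v² = μ(2/r − 1/a) = 1.327×10²⁰ × (1.761×10⁻¹¹ − 4.346×10⁻¹³) = 2.279×10⁹ m²/s².
v = 47730 m/s = 47.73 km/s.

v ≈ 47.7 km/s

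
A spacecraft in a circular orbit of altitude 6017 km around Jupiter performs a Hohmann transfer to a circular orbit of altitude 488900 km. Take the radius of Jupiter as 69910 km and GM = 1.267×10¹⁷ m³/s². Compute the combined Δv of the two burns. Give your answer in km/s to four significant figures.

Δv_total ≈ 21.05 km/s

r₁ = 69910 + 6017 = 75927 km = 7.5927×10⁷ m.
r₂ = 69910 + 488900 = 558810 km = 5.5881×10⁸ m.
Transfer ellipse a_t = (r₁ + r₂)/2 = 3.174×10⁸ m.
At r₁: circular v_c1 = √(μ/r₁) = 40850 m/s; transfer-perijove v_p = √[μ(2/r₁ − 1/a_t)] = 54210 m/s.
Δv₁ = v_p − v_c1 = 13360 m/s.
At r₂: circular v_c2 = √(μ/r₂) = 15060 m/s; transfer-apojove v_a = √[μ(2/r₂ − 1/a_t)] = 7365 m/s.
Δv₂ = v_c2 − v_a = 7693 m/s.
Total Δv = Δv₁ + Δv₂ = 21050 m/s = 21.05 km/s.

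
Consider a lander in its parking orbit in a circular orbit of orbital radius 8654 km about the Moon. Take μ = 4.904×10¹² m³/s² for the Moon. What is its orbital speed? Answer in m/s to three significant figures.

v ≈ 753 m/s

r = 8654 km = 8.654×10⁶ m.
For a circular orbit v = √(μ/r) = √(4.904×10¹² / 8.654×10⁶) = √(5.667×10⁵) = 752.8 m/s.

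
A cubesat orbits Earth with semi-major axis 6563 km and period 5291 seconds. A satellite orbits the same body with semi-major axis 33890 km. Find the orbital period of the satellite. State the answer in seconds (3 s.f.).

T₂ ≈ 62100 seconds

Kepler's third law: T² ∝ a³, so T₂ = T₁ (a₂/a₁)^(3/2).
a₂/a₁ = 5.164, (a₂/a₁)^(3/2) = 11.73.
T₂ = 5291 × 11.73 = 62090 seconds.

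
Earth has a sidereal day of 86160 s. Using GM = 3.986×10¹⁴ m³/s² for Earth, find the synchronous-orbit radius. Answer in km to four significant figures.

r_sync ≈ 42160 km

A synchronous orbit has period T, so by Kepler's third law a = (μT²/4π²)^(1/3).
μT²/4π² = 3.986×10¹⁴ × (8.616×10⁴)² / 39.48 = 7.495×10²² m³.
a = 4.216×10⁷ m = 42163 km.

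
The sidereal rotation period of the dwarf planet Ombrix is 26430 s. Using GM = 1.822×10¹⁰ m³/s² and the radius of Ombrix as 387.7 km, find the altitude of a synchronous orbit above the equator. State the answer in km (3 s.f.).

A synchronous orbit has period T, so by Kepler's third law a = (μT²/4π²)^(1/3).
μT²/4π² = 1.822×10¹⁰ × (2.643×10⁴)² / 39.48 = 3.224×10¹⁷ m³.
a = 6.857×10⁵ m = 685.69 km.
Altitude h = a − R = 685.69 − 387.7 = 297.99 km.

h_sync ≈ 298 km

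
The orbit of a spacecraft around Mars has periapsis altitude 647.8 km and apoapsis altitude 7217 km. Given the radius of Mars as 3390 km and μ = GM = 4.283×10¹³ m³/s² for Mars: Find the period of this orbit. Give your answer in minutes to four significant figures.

T ≈ 317.1 minutes

r_p = 3390 + 647.8 = 4037.8 km = 4.0378×10⁶ m.
r_a = 3390 + 7217 = 10607 km = 1.0607×10⁷ m.
Semi-major axis a = (r_p + r_a)/2 = (4037.8 + 10607)/2 = 7322.4 km = 7.322×10⁶ m.
By Kepler's third law T = 2π√(a³/μ) = 2π × 3.028×10³ = 1.902×10⁴ s.
= 317.1 minutes.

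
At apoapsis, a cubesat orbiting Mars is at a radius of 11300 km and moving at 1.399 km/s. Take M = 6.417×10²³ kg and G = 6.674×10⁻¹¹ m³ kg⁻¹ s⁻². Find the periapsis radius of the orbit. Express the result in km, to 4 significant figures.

periapsis radius ≈ 3933 km

μ = GM = 6.674×10⁻¹¹ × 6.417×10²³ = 4.283×10¹³ m³/s².
r_a = 1.130×10⁷ m.
Specific energy ε = v²/2 − μ/r = -2.811×10⁶ J/kg, so a = −μ/(2ε) = 7.617×10⁶ m.
The apsides satisfy r_p + r_a = 2a, so the periapsis radius is 2a − r_a = 3.933×10⁶ m = 3933.3 km.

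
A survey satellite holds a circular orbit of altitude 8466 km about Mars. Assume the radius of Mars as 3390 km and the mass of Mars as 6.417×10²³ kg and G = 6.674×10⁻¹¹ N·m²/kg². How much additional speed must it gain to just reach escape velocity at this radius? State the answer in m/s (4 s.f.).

Δv ≈ 787.3 m/s

μ = GM = 6.674×10⁻¹¹ × 6.417×10²³ = 4.283×10¹³ m³/s².
r = 3390 + 8466 = 11856 km = 1.1856×10⁷ m.
Circular speed v_c = √(μ/r) = 1901 m/s.
Escape speed v_esc = √(2μ/r) = √2 × v_c = 2688 m/s.
Δv = v_esc − v_c = 787.3 m/s.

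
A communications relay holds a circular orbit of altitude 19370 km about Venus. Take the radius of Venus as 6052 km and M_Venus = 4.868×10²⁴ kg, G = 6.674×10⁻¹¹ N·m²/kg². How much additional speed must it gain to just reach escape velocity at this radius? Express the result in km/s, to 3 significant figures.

μ = GM = 6.674×10⁻¹¹ × 4.868×10²⁴ = 3.249×10¹⁴ m³/s².
r = 6052 + 19370 = 25422 km = 2.5422×10⁷ m.
Circular speed v_c = √(μ/r) = 3575 m/s.
Escape speed v_esc = √(2μ/r) = √2 × v_c = 5056 m/s.
Δv = v_esc − v_c = 1481 m/s = 1.481 km/s.

Δv ≈ 1.48 km/s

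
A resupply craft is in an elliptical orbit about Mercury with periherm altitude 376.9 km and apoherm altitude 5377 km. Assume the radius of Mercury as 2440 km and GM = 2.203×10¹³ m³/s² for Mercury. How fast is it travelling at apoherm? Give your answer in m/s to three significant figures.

v ≈ 1220 m/s

r_p = 2440 + 376.9 = 2816.9 km = 2.8169×10⁶ m.
r_a = 2440 + 5377 = 7817.0 km = 7.8170×10⁶ m.
Semi-major axis a = (r_p + r_a)/2 = 5316.9 km = 5.317×10⁶ m.
Vis-viva: v² = μ(2/r − 1/a) = 2.203×10¹³ × (2.559×10⁻⁷ − 1.881×10⁻⁷) = 1.493×10⁶ m²/s².
v = 1222 m/s.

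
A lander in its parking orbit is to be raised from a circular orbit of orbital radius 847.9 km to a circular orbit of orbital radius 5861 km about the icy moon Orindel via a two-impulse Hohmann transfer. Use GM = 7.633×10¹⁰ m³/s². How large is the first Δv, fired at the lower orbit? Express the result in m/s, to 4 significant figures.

r₁ = 847.9 km = 8.479×10⁵ m.
r₂ = 5861 km = 5.861×10⁶ m.
Transfer ellipse a_t = (r₁ + r₂)/2 = 3.354×10⁶ m.
At r₁: circular v_c1 = √(μ/r₁) = 300.0 m/s; transfer-periapsis v_p = √[μ(2/r₁ − 1/a_t)] = 396.6 m/s.
Δv₁ = v_p − v_c1 = 96.56 m/s.

Δv ≈ 96.56 m/s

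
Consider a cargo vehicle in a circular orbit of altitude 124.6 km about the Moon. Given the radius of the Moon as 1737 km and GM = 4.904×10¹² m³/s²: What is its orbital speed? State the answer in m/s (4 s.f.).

r = 1737 + 124.6 = 1861.6 km = 1.8616×10⁶ m.
For a circular orbit v = √(μ/r) = √(4.904×10¹² / 1.862×10⁶) = √(2.634×10⁶) = 1623 m/s.

v ≈ 1623 m/s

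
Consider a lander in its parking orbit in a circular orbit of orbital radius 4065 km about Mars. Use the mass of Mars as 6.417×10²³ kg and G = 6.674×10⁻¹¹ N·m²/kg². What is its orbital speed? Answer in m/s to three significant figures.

v ≈ 3250 m/s

μ = GM = 6.674×10⁻¹¹ × 6.417×10²³ = 4.283×10¹³ m³/s².
r = 4065 km = 4.065×10⁶ m.
For a circular orbit v = √(μ/r) = √(4.283×10¹³ / 4.065×10⁶) = √(1.054×10⁷) = 3246 m/s.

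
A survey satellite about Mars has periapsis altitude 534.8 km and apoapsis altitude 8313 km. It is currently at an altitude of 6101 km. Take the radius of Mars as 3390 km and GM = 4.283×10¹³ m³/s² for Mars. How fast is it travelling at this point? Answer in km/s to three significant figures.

r_p = 3390 + 534.8 = 3924.8 km = 3.9248×10⁶ m.
r_a = 3390 + 8313 = 11703 km = 1.1703×10⁷ m.
r = 3390 + 6101 = 9491.0 km = 9.491×10⁶ m.
Semi-major axis a = (r_p + r_a)/2 = 7813.9 km = 7.814×10⁶ m.
Vis-viva: v² = μ(2/r − 1/a) = 4.283×10¹³ × (2.107×10⁻⁷ − 1.280×10⁻⁷) = 3.544×10⁶ m²/s².
v = 1883 m/s = 1.883 km/s.

v ≈ 1.88 km/s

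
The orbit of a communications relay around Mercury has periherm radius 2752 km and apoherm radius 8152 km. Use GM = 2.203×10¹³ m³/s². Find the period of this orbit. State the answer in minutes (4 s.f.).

Semi-major axis a = (r_p + r_a)/2 = (2752.0 + 8152.0)/2 = 5452.0 km = 5.452×10⁶ m.
By Kepler's third law T = 2π√(a³/μ) = 2π × 2.712×10³ = 1.704×10⁴ s.
= 284.0 minutes.

T ≈ 284.0 minutes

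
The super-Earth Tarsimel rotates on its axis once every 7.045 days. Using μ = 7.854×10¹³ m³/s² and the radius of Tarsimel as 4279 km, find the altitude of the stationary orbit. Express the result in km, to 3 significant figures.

h_sync ≈ 86100 km

T = 7.045 days = 6.087×10⁵ s.
A synchronous orbit has period T, so by Kepler's third law a = (μT²/4π²)^(1/3).
μT²/4π² = 7.854×10¹³ × (6.087×10⁵)² / 39.48 = 7.371×10²³ m³.
a = 9.033×10⁷ m = 90332 km.
Altitude h = a − R = 90332 − 4279 = 86053 km.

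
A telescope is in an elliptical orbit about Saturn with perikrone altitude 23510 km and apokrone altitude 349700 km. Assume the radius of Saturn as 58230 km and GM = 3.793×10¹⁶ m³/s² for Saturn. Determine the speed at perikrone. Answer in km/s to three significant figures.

v ≈ 27.8 km/s

r_p = 58230 + 23510 = 81740 km = 8.1740×10⁷ m.
r_a = 58230 + 349700 = 407930 km = 4.0793×10⁸ m.
Semi-major axis a = (r_p + r_a)/2 = 2.4484×10⁵ km = 2.448×10⁸ m.
Vis-viva: v² = μ(2/r − 1/a) = 3.793×10¹⁶ × (2.447×10⁻⁸ − 4.084×10⁻⁹) = 7.731×10⁸ m²/s².
v = 27810 m/s = 27.81 km/s.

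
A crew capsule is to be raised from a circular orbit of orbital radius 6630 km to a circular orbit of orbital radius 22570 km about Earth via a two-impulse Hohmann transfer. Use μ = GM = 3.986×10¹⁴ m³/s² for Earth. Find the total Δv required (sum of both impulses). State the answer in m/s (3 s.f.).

Δv_total ≈ 3260 m/s

r₁ = 6630 km = 6.630×10⁶ m.
r₂ = 22570 km = 2.257×10⁷ m.
Transfer ellipse a_t = (r₁ + r₂)/2 = 1.460×10⁷ m.
At r₁: circular v_c1 = √(μ/r₁) = 7754 m/s; transfer-perigee v_p = √[μ(2/r₁ − 1/a_t)] = 9641 m/s.
Δv₁ = v_p − v_c1 = 1887 m/s.
At r₂: circular v_c2 = √(μ/r₂) = 4202 m/s; transfer-apogee v_a = √[μ(2/r₂ − 1/a_t)] = 2832 m/s.
Δv₂ = v_c2 − v_a = 1371 m/s.
Total Δv = Δv₁ + Δv₂ = 3257 m/s.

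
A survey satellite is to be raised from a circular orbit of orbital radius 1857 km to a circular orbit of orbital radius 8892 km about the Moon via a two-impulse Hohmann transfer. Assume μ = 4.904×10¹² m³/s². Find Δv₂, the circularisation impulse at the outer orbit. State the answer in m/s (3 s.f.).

r₁ = 1857 km = 1.857×10⁶ m.
r₂ = 8892 km = 8.892×10⁶ m.
Transfer ellipse a_t = (r₁ + r₂)/2 = 5.374×10⁶ m.
At r₁: circular v_c1 = √(μ/r₁) = 1625 m/s; transfer-perilune v_p = √[μ(2/r₁ − 1/a_t)] = 2090 m/s.
At r₂: circular v_c2 = √(μ/r₂) = 742.6 m/s; transfer-apolune v_a = √[μ(2/r₂ − 1/a_t)] = 436.5 m/s.
Δv₂ = v_c2 − v_a = 306.1 m/s.

Δv ≈ 306 m/s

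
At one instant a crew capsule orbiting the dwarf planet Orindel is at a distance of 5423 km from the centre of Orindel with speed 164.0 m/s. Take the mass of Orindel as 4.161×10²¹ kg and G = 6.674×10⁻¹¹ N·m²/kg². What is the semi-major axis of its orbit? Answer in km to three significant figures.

μ = GM = 6.674×10⁻¹¹ × 4.161×10²¹ = 2.777×10¹¹ m³/s².
r = 5.423×10⁶ m.
Specific orbital energy ε = v²/2 − μ/r = (164.0)²/2 − 2.777×10¹¹/5.423×10⁶ = -3.776×10⁴ J/kg.
Since ε = −μ/(2a), a = −μ/(2ε) = 3.677×10⁶ m = 3677.2 km.

a ≈ 3680 km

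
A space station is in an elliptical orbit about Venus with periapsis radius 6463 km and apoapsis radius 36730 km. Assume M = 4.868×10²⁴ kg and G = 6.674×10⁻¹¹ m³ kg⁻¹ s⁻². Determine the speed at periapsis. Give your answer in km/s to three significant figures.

μ = GM = 6.674×10⁻¹¹ × 4.868×10²⁴ = 3.249×10¹⁴ m³/s².
Semi-major axis a = (r_p + r_a)/2 = 21596 km = 2.160×10⁷ m.
Vis-viva: v² = μ(2/r − 1/a) = 3.249×10¹⁴ × (3.095×10⁻⁷ − 4.630×10⁻⁸) = 8.549×10⁷ m²/s².
v = 9246 m/s = 9.246 km/s.

v ≈ 9.25 km/s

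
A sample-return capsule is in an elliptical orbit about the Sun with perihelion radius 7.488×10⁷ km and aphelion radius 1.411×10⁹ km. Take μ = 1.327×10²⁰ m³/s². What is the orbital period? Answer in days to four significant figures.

T ≈ 4043 days

Semi-major axis a = (r_p + r_a)/2 = (7.4880×10⁷ + 1.4110×10⁹)/2 = 7.4294×10⁸ km = 7.429×10¹¹ m.
By Kepler's third law T = 2π√(a³/μ) = 2π × 5.559×10⁷ = 3.493×10⁸ s.
= 4043 days.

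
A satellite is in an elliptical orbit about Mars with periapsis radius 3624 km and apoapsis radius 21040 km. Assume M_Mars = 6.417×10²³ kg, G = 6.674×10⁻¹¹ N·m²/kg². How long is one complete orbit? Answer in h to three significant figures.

T ≈ 11.5 h

μ = GM = 6.674×10⁻¹¹ × 6.417×10²³ = 4.283×10¹³ m³/s².
Semi-major axis a = (r_p + r_a)/2 = (3624.0 + 21040)/2 = 12332 km = 1.233×10⁷ m.
By Kepler's third law T = 2π√(a³/μ) = 2π × 6.617×10³ = 4.158×10⁴ s.
= 11.55 h.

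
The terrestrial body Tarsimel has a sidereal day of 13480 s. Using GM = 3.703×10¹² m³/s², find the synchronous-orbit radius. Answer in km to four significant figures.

r_sync ≈ 2574 km

A synchronous orbit has period T, so by Kepler's third law a = (μT²/4π²)^(1/3).
μT²/4π² = 3.703×10¹² × (1.348×10⁴)² / 39.48 = 1.704×10¹⁹ m³.
a = 2.574×10⁶ m = 2573.5 km.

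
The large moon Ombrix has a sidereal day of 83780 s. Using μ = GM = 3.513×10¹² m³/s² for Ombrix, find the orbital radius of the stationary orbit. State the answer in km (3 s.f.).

r_sync ≈ 8550 km

A synchronous orbit has period T, so by Kepler's third law a = (μT²/4π²)^(1/3).
μT²/4π² = 3.513×10¹² × (8.378×10⁴)² / 39.48 = 6.246×10²⁰ m³.
a = 8.548×10⁶ m = 8548.0 km.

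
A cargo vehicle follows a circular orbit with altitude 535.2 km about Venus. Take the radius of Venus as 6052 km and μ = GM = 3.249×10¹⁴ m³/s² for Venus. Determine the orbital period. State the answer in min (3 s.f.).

r = 6052 + 535.2 = 6587.2 km = 6.5872×10⁶ m.
Kepler's third law: T = 2π√(r³/μ) = 2π√((6.587×10⁶)³ / 3.249×10¹⁴).
r³/μ = 8.797×10⁵ s², so T = 2π × 9.379×10² = 5.893×10³ s.
Converting: 5.893×10³ s ÷ 60.00 = 98.22 min.

T ≈ 98.2 min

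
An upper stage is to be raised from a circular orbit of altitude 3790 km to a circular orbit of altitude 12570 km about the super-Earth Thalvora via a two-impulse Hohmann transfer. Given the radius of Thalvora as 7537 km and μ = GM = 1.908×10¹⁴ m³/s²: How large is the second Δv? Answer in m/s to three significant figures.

Δv ≈ 465 m/s

r₁ = 7537 + 3790 = 11327 km = 1.1327×10⁷ m.
r₂ = 7537 + 12570 = 20107 km = 2.0107×10⁷ m.
Transfer ellipse a_t = (r₁ + r₂)/2 = 1.572×10⁷ m.
At r₁: circular v_c1 = √(μ/r₁) = 4104 m/s; transfer-periapsis v_p = √[μ(2/r₁ − 1/a_t)] = 4642 m/s.
At r₂: circular v_c2 = √(μ/r₂) = 3080 m/s; transfer-apoapsis v_a = √[μ(2/r₂ − 1/a_t)] = 2615 m/s.
Δv₂ = v_c2 − v_a = 465.4 m/s.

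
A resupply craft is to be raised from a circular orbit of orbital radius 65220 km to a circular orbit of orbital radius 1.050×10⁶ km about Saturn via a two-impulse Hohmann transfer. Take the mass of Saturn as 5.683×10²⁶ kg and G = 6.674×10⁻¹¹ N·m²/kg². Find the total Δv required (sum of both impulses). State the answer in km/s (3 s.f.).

μ = GM = 6.674×10⁻¹¹ × 5.683×10²⁶ = 3.793×10¹⁶ m³/s².
r₁ = 65220 km = 6.522×10⁷ m.
r₂ = 1.050×10⁶ km = 1.050×10⁹ m.
Transfer ellipse a_t = (r₁ + r₂)/2 = 5.576×10⁸ m.
At r₁: circular v_c1 = √(μ/r₁) = 24120 m/s; transfer-perikrone v_p = √[μ(2/r₁ − 1/a_t)] = 33090 m/s.
Δv₁ = v_p − v_c1 = 8977 m/s.
At r₂: circular v_c2 = √(μ/r₂) = 6010 m/s; transfer-apokrone v_a = √[μ(2/r₂ − 1/a_t)] = 2055 m/s.
Δv₂ = v_c2 − v_a = 3955 m/s.
Total Δv = Δv₁ + Δv₂ = 12930 m/s = 12.93 km/s.

Δv_total ≈ 12.9 km/s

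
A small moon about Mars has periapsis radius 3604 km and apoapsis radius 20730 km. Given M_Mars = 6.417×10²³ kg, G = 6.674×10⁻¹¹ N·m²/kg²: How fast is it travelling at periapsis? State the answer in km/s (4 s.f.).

μ = GM = 6.674×10⁻¹¹ × 6.417×10²³ = 4.283×10¹³ m³/s².
Semi-major axis a = (r_p + r_a)/2 = 12167 km = 1.217×10⁷ m.
Vis-viva: v² = μ(2/r − 1/a) = 4.283×10¹³ × (5.549×10⁻⁷ − 8.219×10⁻⁸) = 2.025×10⁷ m²/s².
v = 4500 m/s = 4.500 km/s.

v ≈ 4.500 km/s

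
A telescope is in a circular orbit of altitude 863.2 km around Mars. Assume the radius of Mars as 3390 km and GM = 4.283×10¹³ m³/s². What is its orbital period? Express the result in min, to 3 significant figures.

T ≈ 140 min

r = 3390 + 863.2 = 4253.2 km = 4.2532×10⁶ m.
Kepler's third law: T = 2π√(r³/μ) = 2π√((4.253×10⁶)³ / 4.283×10¹³).
r³/μ = 1.796×10⁶ s², so T = 2π × 1.340×10³ = 8.421×10³ s.
Converting: 8.421×10³ s ÷ 60.00 = 140.4 min.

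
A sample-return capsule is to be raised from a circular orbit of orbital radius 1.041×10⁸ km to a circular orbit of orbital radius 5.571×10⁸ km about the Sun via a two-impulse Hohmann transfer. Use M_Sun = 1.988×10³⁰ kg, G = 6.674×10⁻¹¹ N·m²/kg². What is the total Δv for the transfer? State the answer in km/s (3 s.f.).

μ = GM = 6.674×10⁻¹¹ × 1.988×10³⁰ = 1.327×10²⁰ m³/s².
r₁ = 1.041×10⁸ km = 1.041×10¹¹ m.
r₂ = 5.571×10⁸ km = 5.571×10¹¹ m.
Transfer ellipse a_t = (r₁ + r₂)/2 = 3.306×10¹¹ m.
At r₁: circular v_c1 = √(μ/r₁) = 35700 m/s; transfer-perihelion v_p = √[μ(2/r₁ − 1/a_t)] = 46340 m/s.
Δv₁ = v_p − v_c1 = 10640 m/s.
At r₂: circular v_c2 = √(μ/r₂) = 15430 m/s; transfer-aphelion v_a = √[μ(2/r₂ − 1/a_t)] = 8660 m/s.
Δv₂ = v_c2 − v_a = 6773 m/s.
Total Δv = Δv₁ + Δv₂ = 17420 m/s = 17.42 km/s.

Δv_total ≈ 17.4 km/s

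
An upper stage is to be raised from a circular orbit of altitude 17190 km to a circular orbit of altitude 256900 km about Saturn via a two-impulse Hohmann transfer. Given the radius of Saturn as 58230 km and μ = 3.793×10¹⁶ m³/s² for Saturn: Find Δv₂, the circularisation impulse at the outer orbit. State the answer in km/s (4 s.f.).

r₁ = 58230 + 17190 = 75420 km = 7.5420×10⁷ m.
r₂ = 58230 + 256900 = 315130 km = 3.1513×10⁸ m.
Transfer ellipse a_t = (r₁ + r₂)/2 = 1.953×10⁸ m.
At r₁: circular v_c1 = √(μ/r₁) = 22430 m/s; transfer-perikrone v_p = √[μ(2/r₁ − 1/a_t)] = 28490 m/s.
At r₂: circular v_c2 = √(μ/r₂) = 10970 m/s; transfer-apokrone v_a = √[μ(2/r₂ − 1/a_t)] = 6818 m/s.
Δv₂ = v_c2 − v_a = 4153 m/s.
= 4.153 km/s.

Δv ≈ 4.153 km/s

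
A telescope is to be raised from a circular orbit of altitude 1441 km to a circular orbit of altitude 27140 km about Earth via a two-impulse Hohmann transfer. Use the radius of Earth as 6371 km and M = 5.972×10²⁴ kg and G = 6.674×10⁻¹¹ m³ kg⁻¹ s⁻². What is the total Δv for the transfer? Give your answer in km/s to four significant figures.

μ = GM = 6.674×10⁻¹¹ × 5.972×10²⁴ = 3.986×10¹⁴ m³/s².
r₁ = 6371 + 1441 = 7812.0 km = 7.8120×10⁶ m.
r₂ = 6371 + 27140 = 33511 km = 3.3511×10⁷ m.
Transfer ellipse a_t = (r₁ + r₂)/2 = 2.066×10⁷ m.
At r₁: circular v_c1 = √(μ/r₁) = 7143 m/s; transfer-perigee v_p = √[μ(2/r₁ − 1/a_t)] = 9097 m/s.
Δv₁ = v_p − v_c1 = 1954 m/s.
At r₂: circular v_c2 = √(μ/r₂) = 3449 m/s; transfer-apogee v_a = √[μ(2/r₂ − 1/a_t)] = 2121 m/s.
Δv₂ = v_c2 − v_a = 1328 m/s.
Total Δv = Δv₁ + Δv₂ = 3282 m/s = 3.282 km/s.

Δv_total ≈ 3.282 km/s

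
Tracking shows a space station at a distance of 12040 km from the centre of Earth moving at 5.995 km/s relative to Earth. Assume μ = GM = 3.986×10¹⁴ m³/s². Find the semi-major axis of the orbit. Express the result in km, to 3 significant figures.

a ≈ 13200 km

r = 1.204×10⁷ m.
Specific orbital energy ε = v²/2 − μ/r = (5995)²/2 − 3.986×10¹⁴/1.204×10⁷ = -1.514×10⁷ J/kg.
Since ε = −μ/(2a), a = −μ/(2ε) = 1.317×10⁷ m = 13167 km.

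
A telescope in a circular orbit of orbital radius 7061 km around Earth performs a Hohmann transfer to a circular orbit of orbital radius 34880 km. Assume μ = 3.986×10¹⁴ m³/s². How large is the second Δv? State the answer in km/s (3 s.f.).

Δv ≈ 1.42 km/s

r₁ = 7061 km = 7.061×10⁶ m.
r₂ = 34880 km = 3.488×10⁷ m.
Transfer ellipse a_t = (r₁ + r₂)/2 = 2.097×10⁷ m.
At r₁: circular v_c1 = √(μ/r₁) = 7513 m/s; transfer-perigee v_p = √[μ(2/r₁ − 1/a_t)] = 9690 m/s.
At r₂: circular v_c2 = √(μ/r₂) = 3380 m/s; transfer-apogee v_a = √[μ(2/r₂ − 1/a_t)] = 1962 m/s.
Δv₂ = v_c2 − v_a = 1419 m/s.
= 1.419 km/s.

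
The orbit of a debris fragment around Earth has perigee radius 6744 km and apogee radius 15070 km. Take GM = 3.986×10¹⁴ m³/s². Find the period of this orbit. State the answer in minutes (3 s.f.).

Semi-major axis a = (r_p + r_a)/2 = (6744.0 + 15070)/2 = 10907 km = 1.091×10⁷ m.
By Kepler's third law T = 2π√(a³/μ) = 2π × 1.804×10³ = 1.134×10⁴ s.
= 188.9 minutes.

T ≈ 189 minutes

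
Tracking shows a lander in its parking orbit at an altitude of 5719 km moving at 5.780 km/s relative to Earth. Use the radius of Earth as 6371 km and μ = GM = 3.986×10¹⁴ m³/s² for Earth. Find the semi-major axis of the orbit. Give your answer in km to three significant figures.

a ≈ 12300 km

r = 6371 + 5719 = 12090 km = 1.209×10⁷ m.
Vis-viva rearranged: 1/a = 2/r − v²/μ = 1.654×10⁻⁷ − 8.381×10⁻⁸ = 8.161×10⁻⁸ m⁻¹.
a = 1.225×10⁷ m = 12253 km.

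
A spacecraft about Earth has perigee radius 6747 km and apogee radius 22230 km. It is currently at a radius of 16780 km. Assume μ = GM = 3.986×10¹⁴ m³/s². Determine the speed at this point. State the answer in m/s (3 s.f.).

Semi-major axis a = (r_p + r_a)/2 = 14488 km = 1.449×10⁷ m.
Vis-viva: v² = μ(2/r − 1/a) = 3.986×10¹⁴ × (1.192×10⁻⁷ − 6.902×10⁻⁸) = 2.000×10⁷ m²/s².
v = 4472 m/s.

v ≈ 4470 m/s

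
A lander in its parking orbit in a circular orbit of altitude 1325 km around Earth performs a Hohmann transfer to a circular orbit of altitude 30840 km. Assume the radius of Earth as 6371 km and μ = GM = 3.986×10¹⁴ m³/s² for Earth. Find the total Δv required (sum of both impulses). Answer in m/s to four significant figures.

Δv_total ≈ 3425 m/s

r₁ = 6371 + 1325 = 7696.0 km = 7.6960×10⁶ m.
r₂ = 6371 + 30840 = 37211 km = 3.7211×10⁷ m.
Transfer ellipse a_t = (r₁ + r₂)/2 = 2.245×10⁷ m.
At r₁: circular v_c1 = √(μ/r₁) = 7197 m/s; transfer-perigee v_p = √[μ(2/r₁ − 1/a_t)] = 9265 m/s.
Δv₁ = v_p − v_c1 = 2068 m/s.
At r₂: circular v_c2 = √(μ/r₂) = 3273 m/s; transfer-apogee v_a = √[μ(2/r₂ − 1/a_t)] = 1916 m/s.
Δv₂ = v_c2 − v_a = 1357 m/s.
Total Δv = Δv₁ + Δv₂ = 3425 m/s.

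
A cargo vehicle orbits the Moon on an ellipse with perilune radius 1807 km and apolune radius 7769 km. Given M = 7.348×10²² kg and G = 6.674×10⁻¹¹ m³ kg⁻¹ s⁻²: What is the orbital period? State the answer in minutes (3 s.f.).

μ = GM = 6.674×10⁻¹¹ × 7.348×10²² = 4.904×10¹² m³/s².
Semi-major axis a = (r_p + r_a)/2 = (1807.0 + 7769.0)/2 = 4788.0 km = 4.788×10⁶ m.
By Kepler's third law T = 2π√(a³/μ) = 2π × 4.731×10³ = 2.973×10⁴ s.
= 495.4 minutes.

T ≈ 495 minutes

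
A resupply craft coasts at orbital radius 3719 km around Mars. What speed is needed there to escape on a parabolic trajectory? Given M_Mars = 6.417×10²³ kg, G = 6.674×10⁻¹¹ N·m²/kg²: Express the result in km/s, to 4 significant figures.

v_esc ≈ 4.799 km/s

μ = GM = 6.674×10⁻¹¹ × 6.417×10²³ = 4.283×10¹³ m³/s².
r = 3719 km = 3.719×10⁶ m.
Escape speed v_esc = √(2μ/r) = √(2 × 4.283×10¹³ / 3.719×10⁶) = √(2.303×10⁷) = 4799 m/s.
= 4.799 km/s.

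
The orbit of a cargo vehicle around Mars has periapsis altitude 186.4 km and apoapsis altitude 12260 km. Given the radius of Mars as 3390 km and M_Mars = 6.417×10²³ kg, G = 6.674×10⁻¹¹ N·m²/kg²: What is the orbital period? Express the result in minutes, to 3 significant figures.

T ≈ 477 minutes

μ = GM = 6.674×10⁻¹¹ × 6.417×10²³ = 4.283×10¹³ m³/s².
r_p = 3390 + 186.4 = 3576.4 km = 3.5764×10⁶ m.
r_a = 3390 + 12260 = 15650 km = 1.5650×10⁷ m.
Semi-major axis a = (r_p + r_a)/2 = (3576.4 + 15650)/2 = 9613.2 km = 9.613×10⁶ m.
By Kepler's third law T = 2π√(a³/μ) = 2π × 4.555×10³ = 2.862×10⁴ s.
= 476.9 minutes.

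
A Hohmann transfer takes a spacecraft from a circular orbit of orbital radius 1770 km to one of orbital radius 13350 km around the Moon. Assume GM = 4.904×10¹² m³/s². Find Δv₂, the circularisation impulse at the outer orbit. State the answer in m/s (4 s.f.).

r₁ = 1770 km = 1.770×10⁶ m.
r₂ = 13350 km = 1.335×10⁷ m.
Transfer ellipse a_t = (r₁ + r₂)/2 = 7.560×10⁶ m.
At r₁: circular v_c1 = √(μ/r₁) = 1665 m/s; transfer-perilune v_p = √[μ(2/r₁ − 1/a_t)] = 2212 m/s.
At r₂: circular v_c2 = √(μ/r₂) = 606.1 m/s; transfer-apolune v_a = √[μ(2/r₂ − 1/a_t)] = 293.3 m/s.
Δv₂ = v_c2 − v_a = 312.8 m/s.

Δv ≈ 312.8 m/s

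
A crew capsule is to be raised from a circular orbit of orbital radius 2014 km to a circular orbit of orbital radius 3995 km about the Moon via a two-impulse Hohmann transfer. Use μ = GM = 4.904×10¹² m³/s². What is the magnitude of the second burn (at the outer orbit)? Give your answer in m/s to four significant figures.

Δv ≈ 200.8 m/s

r₁ = 2014 km = 2.014×10⁶ m.
r₂ = 3995 km = 3.995×10⁶ m.
Transfer ellipse a_t = (r₁ + r₂)/2 = 3.004×10⁶ m.
At r₁: circular v_c1 = √(μ/r₁) = 1560 m/s; transfer-perilune v_p = √[μ(2/r₁ − 1/a_t)] = 1799 m/s.
At r₂: circular v_c2 = √(μ/r₂) = 1108 m/s; transfer-apolune v_a = √[μ(2/r₂ − 1/a_t)] = 907.1 m/s.
Δv₂ = v_c2 − v_a = 200.8 m/s.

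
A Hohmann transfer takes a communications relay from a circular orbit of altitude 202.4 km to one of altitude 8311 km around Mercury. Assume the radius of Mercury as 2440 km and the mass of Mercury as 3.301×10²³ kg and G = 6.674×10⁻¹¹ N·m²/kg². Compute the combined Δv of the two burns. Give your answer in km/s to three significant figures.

Δv_total ≈ 1.30 km/s

μ = GM = 6.674×10⁻¹¹ × 3.301×10²³ = 2.203×10¹³ m³/s².
r₁ = 2440 + 202.4 = 2642.4 km = 2.6424×10⁶ m.
r₂ = 2440 + 8311 = 10751 km = 1.0751×10⁷ m.
Transfer ellipse a_t = (r₁ + r₂)/2 = 6.697×10⁶ m.
At r₁: circular v_c1 = √(μ/r₁) = 2887 m/s; transfer-periherm v_p = √[μ(2/r₁ − 1/a_t)] = 3659 m/s.
Δv₁ = v_p − v_c1 = 771.1 m/s.
At r₂: circular v_c2 = √(μ/r₂) = 1432 m/s; transfer-apoherm v_a = √[μ(2/r₂ − 1/a_t)] = 899.2 m/s.
Δv₂ = v_c2 − v_a = 532.3 m/s.
Total Δv = Δv₁ + Δv₂ = 1303 m/s = 1.303 km/s.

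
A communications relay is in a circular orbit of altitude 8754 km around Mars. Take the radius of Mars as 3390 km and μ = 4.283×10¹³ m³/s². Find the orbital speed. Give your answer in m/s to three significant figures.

r = 3390 + 8754 = 12144 km = 1.2144×10⁷ m.
For a circular orbit v = √(μ/r) = √(4.283×10¹³ / 1.214×10⁷) = √(3.527×10⁶) = 1878 m/s.

v ≈ 1880 m/s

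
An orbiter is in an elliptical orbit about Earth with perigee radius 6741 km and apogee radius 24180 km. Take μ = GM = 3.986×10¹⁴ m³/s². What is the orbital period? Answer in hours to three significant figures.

Semi-major axis a = (r_p + r_a)/2 = (6741.0 + 24180)/2 = 15460 km = 1.546×10⁷ m.
By Kepler's third law T = 2π√(a³/μ) = 2π × 3.045×10³ = 1.913×10⁴ s.
= 5.314 hours.

T ≈ 5.31 hours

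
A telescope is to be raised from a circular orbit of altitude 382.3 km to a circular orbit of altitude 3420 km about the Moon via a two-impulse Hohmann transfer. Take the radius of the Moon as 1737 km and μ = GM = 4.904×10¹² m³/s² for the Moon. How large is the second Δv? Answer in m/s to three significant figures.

Δv ≈ 231 m/s

r₁ = 1737 + 382.3 = 2119.3 km = 2.1193×10⁶ m.
r₂ = 1737 + 3420 = 5157.0 km = 5.1570×10⁶ m.
Transfer ellipse a_t = (r₁ + r₂)/2 = 3.638×10⁶ m.
At r₁: circular v_c1 = √(μ/r₁) = 1521 m/s; transfer-perilune v_p = √[μ(2/r₁ − 1/a_t)] = 1811 m/s.
At r₂: circular v_c2 = √(μ/r₂) = 975.2 m/s; transfer-apolune v_a = √[μ(2/r₂ − 1/a_t)] = 744.3 m/s.
Δv₂ = v_c2 − v_a = 230.9 m/s.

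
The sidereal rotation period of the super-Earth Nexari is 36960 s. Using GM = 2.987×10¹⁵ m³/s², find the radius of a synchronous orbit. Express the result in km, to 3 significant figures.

r_sync ≈ 46900 km

A synchronous orbit has period T, so by Kepler's third law a = (μT²/4π²)^(1/3).
μT²/4π² = 2.987×10¹⁵ × (3.696×10⁴)² / 39.48 = 1.034×10²³ m³.
a = 4.693×10⁷ m = 46930 km.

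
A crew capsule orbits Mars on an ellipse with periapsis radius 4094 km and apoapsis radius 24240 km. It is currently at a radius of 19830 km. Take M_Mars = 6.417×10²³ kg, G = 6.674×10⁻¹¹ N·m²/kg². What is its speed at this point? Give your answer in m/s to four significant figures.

μ = GM = 6.674×10⁻¹¹ × 6.417×10²³ = 4.283×10¹³ m³/s².
Semi-major axis a = (r_p + r_a)/2 = 14167 km = 1.417×10⁷ m.
Vis-viva: v² = μ(2/r − 1/a) = 4.283×10¹³ × (1.009×10⁻⁷ − 7.059×10⁻⁸) = 1.296×10⁶ m²/s².
v = 1139 m/s.

v ≈ 1139 m/s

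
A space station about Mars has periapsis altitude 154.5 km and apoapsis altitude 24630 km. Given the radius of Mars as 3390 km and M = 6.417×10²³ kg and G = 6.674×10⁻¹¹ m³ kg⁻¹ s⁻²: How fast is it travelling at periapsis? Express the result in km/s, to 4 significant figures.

μ = GM = 6.674×10⁻¹¹ × 6.417×10²³ = 4.283×10¹³ m³/s².
r_p = 3390 + 154.5 = 3544.5 km = 3.5445×10⁶ m.
r_a = 3390 + 24630 = 28020 km = 2.8020×10⁷ m.
Semi-major axis a = (r_p + r_a)/2 = 15782 km = 1.578×10⁷ m.
Vis-viva: v² = μ(2/r − 1/a) = 4.283×10¹³ × (5.643×10⁻⁷ − 6.336×10⁻⁸) = 2.145×10⁷ m²/s².
v = 4632 m/s = 4.632 km/s.

v ≈ 4.632 km/s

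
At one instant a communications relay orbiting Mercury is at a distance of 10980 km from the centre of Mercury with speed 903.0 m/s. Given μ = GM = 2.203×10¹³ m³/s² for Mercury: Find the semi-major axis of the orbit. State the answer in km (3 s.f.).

a ≈ 6890 km

r = 1.098×10⁷ m.
Specific orbital energy ε = v²/2 − μ/r = (903.0)²/2 − 2.203×10¹³/1.098×10⁷ = -1.599×10⁶ J/kg.
Since ε = −μ/(2a), a = −μ/(2ε) = 6.890×10⁶ m = 6890.1 km.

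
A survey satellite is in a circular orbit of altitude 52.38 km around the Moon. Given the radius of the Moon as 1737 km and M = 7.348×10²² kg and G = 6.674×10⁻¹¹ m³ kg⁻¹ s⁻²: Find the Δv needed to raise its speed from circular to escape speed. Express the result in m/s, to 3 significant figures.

Δv ≈ 686 m/s

μ = GM = 6.674×10⁻¹¹ × 7.348×10²² = 4.904×10¹² m³/s².
r = 1737 + 52.38 = 1789.4 km = 1.7894×10⁶ m.
Circular speed v_c = √(μ/r) = 1655 m/s.
Escape speed v_esc = √(2μ/r) = √2 × v_c = 2341 m/s.
Δv = v_esc − v_c = 685.7 m/s.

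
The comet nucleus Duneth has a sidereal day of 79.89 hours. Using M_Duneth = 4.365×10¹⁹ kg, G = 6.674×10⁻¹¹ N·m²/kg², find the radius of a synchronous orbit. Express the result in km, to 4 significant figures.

r_sync ≈ 1828 km

μ = GM = 6.674×10⁻¹¹ × 4.365×10¹⁹ = 2.913×10⁹ m³/s².
T = 79.89 hours = 2.876×10⁵ s.
A synchronous orbit has period T, so by Kepler's third law a = (μT²/4π²)^(1/3).
μT²/4π² = 2.913×10⁹ × (2.876×10⁵)² / 39.48 = 6.104×10¹⁸ m³.
a = 1.828×10⁶ m = 1827.5 km.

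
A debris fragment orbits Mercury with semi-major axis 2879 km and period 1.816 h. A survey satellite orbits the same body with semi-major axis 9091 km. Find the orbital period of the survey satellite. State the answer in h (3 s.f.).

Kepler's third law: T² ∝ a³, so T₂ = T₁ (a₂/a₁)^(3/2).
a₂/a₁ = 3.158, (a₂/a₁)^(3/2) = 5.611.
T₂ = 1.816 × 5.611 = 10.19 h.

T₂ ≈ 10.2 h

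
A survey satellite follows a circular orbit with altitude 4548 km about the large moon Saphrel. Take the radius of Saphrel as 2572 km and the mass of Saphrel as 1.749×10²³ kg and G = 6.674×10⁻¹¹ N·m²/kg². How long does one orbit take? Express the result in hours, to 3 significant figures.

T ≈ 9.71 hours

μ = GM = 6.674×10⁻¹¹ × 1.749×10²³ = 1.167×10¹³ m³/s².
r = 2572 + 4548 = 7120.0 km = 7.1200×10⁶ m.
Kepler's third law: T = 2π√(r³/μ) = 2π√((7.120×10⁶)³ / 1.167×10¹³).
r³/μ = 3.092×10⁷ s², so T = 2π × 5.561×10³ = 3.494×10⁴ s.
Converting: 3.494×10⁴ s ÷ 3600 = 9.705 hours.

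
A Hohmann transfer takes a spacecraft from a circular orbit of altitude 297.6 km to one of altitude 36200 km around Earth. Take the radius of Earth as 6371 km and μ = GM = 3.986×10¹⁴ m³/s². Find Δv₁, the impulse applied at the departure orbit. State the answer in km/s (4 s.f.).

Δv ≈ 2.435 km/s

r₁ = 6371 + 297.6 = 6668.6 km = 6.6686×10⁶ m.
r₂ = 6371 + 36200 = 42571 km = 4.2571×10⁷ m.
Transfer ellipse a_t = (r₁ + r₂)/2 = 2.462×10⁷ m.
At r₁: circular v_c1 = √(μ/r₁) = 7731 m/s; transfer-perigee v_p = √[μ(2/r₁ − 1/a_t)] = 10170 m/s.
Δv₁ = v_p − v_c1 = 2435 m/s.
= 2.435 km/s.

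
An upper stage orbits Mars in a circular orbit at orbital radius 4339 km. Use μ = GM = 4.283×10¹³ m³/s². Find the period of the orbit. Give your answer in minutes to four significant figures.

r = 4339 km = 4.339×10⁶ m.
Kepler's third law: T = 2π√(r³/μ) = 2π√((4.339×10⁶)³ / 4.283×10¹³).
r³/μ = 1.907×10⁶ s², so T = 2π × 1.381×10³ = 8.677×10³ s.
Converting: 8.677×10³ s ÷ 60.00 = 144.6 minutes.

T ≈ 144.6 minutes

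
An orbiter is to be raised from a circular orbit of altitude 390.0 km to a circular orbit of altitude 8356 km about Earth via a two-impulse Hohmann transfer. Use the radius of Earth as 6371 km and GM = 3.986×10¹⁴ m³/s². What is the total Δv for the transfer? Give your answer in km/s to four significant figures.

r₁ = 6371 + 390.0 = 6761.0 km = 6.7610×10⁶ m.
r₂ = 6371 + 8356 = 14727 km = 1.4727×10⁷ m.
Transfer ellipse a_t = (r₁ + r₂)/2 = 1.074×10⁷ m.
At r₁: circular v_c1 = √(μ/r₁) = 7678 m/s; transfer-perigee v_p = √[μ(2/r₁ − 1/a_t)] = 8990 m/s.
Δv₁ = v_p − v_c1 = 1311 m/s.
At r₂: circular v_c2 = √(μ/r₂) = 5202 m/s; transfer-apogee v_a = √[μ(2/r₂ − 1/a_t)] = 4127 m/s.
Δv₂ = v_c2 − v_a = 1075 m/s.
Total Δv = Δv₁ + Δv₂ = 2387 m/s = 2.387 km/s.

Δv_total ≈ 2.387 km/s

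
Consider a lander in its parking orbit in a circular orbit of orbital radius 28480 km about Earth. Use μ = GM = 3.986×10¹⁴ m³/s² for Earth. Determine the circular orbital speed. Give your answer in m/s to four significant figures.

v ≈ 3741 m/s

r = 28480 km = 2.848×10⁷ m.
For a circular orbit v = √(μ/r) = √(3.986×10¹⁴ / 2.848×10⁷) = √(1.400×10⁷) = 3741 m/s.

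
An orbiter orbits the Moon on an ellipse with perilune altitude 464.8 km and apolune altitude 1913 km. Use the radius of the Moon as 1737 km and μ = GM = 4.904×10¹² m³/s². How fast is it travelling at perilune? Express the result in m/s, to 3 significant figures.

r_p = 1737 + 464.8 = 2201.8 km = 2.2018×10⁶ m.
r_a = 1737 + 1913 = 3650.0 km = 3.6500×10⁶ m.
Semi-major axis a = (r_p + r_a)/2 = 2925.9 km = 2.926×10⁶ m.
Vis-viva: v² = μ(2/r − 1/a) = 4.904×10¹² × (9.083×10⁻⁷ − 3.418×10⁻⁷) = 2.778×10⁶ m²/s².
v = 1667 m/s.

v ≈ 1670 m/s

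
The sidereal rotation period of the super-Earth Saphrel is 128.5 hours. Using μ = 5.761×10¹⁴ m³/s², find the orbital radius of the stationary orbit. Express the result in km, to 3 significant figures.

T = 128.5 hours = 4.626×10⁵ s.
A synchronous orbit has period T, so by Kepler's third law a = (μT²/4π²)^(1/3).
μT²/4π² = 5.761×10¹⁴ × (4.626×10⁵)² / 39.48 = 3.123×10²⁴ m³.
a = 1.462×10⁸ m = 1.4617×10⁵ km.

r_sync ≈ 1.46×10⁵ km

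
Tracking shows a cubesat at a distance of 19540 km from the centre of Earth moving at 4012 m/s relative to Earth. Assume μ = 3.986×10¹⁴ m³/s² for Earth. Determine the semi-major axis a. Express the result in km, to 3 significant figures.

r = 1.954×10⁷ m.
Vis-viva rearranged: 1/a = 2/r − v²/μ = 1.024×10⁻⁷ − 4.038×10⁻⁸ = 6.197×10⁻⁸ m⁻¹.
a = 1.614×10⁷ m = 16136 km.

a ≈ 16100 km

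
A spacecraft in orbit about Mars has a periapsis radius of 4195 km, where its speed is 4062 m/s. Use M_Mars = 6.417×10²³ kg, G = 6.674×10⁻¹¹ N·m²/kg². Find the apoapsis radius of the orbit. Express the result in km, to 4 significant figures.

apoapsis radius ≈ 17670 km

μ = GM = 6.674×10⁻¹¹ × 6.417×10²³ = 4.283×10¹³ m³/s².
r_p = 4.195×10⁶ m.
Specific energy ε = v²/2 − μ/r = -1.959×10⁶ J/kg, so a = −μ/(2ε) = 1.093×10⁷ m.
The apsides satisfy r_p + r_a = 2a, so the apoapsis radius is 2a − r_p = 1.767×10⁷ m = 17665 km.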